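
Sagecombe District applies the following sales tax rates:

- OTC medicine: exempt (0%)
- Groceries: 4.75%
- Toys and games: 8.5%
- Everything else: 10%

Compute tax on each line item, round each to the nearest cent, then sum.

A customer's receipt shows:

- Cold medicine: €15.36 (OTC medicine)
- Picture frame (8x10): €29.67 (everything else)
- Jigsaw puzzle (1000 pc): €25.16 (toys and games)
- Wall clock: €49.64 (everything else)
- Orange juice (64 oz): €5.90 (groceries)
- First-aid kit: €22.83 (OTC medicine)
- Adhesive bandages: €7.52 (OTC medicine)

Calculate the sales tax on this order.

Cold medicine €15.36: OTC medicine → 0% → €0.00
Picture frame (8x10) €29.67: everything else → 10% → €2.97
Jigsaw puzzle (1000 pc) €25.16: toys and games → 8.5% → €2.14
Wall clock €49.64: everything else → 10% → €4.96
Orange juice (64 oz) €5.90: groceries → 4.75% → €0.28
First-aid kit €22.83: OTC medicine → 0% → €0.00
Adhesive bandages €7.52: OTC medicine → 0% → €0.00
Total tax = €2.97 + €2.14 + €4.96 + €0.28 = €10.35

€10.35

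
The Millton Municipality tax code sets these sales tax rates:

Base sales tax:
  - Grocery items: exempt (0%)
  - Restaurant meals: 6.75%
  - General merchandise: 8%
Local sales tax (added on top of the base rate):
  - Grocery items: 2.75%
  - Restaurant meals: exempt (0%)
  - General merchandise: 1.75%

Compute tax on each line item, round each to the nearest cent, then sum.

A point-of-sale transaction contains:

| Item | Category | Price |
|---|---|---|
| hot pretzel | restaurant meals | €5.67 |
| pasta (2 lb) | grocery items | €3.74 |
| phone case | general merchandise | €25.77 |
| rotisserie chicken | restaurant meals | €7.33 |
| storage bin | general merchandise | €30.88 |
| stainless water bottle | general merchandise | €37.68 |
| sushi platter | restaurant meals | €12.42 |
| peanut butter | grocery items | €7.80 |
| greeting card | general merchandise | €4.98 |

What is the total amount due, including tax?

€147.97

Hot pretzel €5.67: restaurant meals → 6.75% + 0% local = 6.75% → €0.38
Pasta (2 lb) €3.74: grocery items → 0% + 2.75% local = 2.75% → €0.10
Phone case €25.77: general merchandise → 8% + 1.75% local = 9.75% → €2.51
Rotisserie chicken €7.33: restaurant meals → 6.75% + 0% local = 6.75% → €0.49
Storage bin €30.88: general merchandise → 8% + 1.75% local = 9.75% → €3.01
Stainless water bottle €37.68: general merchandise → 8% + 1.75% local = 9.75% → €3.67
Sushi platter €12.42: restaurant meals → 6.75% + 0% local = 6.75% → €0.84
Peanut butter €7.80: grocery items → 0% + 2.75% local = 2.75% → €0.21
Greeting card €4.98: general merchandise → 8% + 1.75% local = 9.75% → €0.49
Subtotal = €136.27; tax = €11.70; total due = €147.97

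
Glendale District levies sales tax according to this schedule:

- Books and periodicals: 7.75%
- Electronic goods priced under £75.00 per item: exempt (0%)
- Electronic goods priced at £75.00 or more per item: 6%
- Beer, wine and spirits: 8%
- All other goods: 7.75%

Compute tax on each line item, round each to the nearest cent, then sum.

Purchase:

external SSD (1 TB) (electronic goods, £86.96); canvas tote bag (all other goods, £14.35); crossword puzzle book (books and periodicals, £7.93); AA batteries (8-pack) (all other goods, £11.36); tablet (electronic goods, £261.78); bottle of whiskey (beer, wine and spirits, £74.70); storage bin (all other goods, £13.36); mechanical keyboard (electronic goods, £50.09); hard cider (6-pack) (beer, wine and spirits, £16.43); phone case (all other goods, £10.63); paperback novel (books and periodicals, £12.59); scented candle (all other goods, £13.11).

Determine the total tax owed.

£34.68

External SSD (1 TB) £86.96: electronic goods, £75.00 or more → 6% → £5.22
Canvas tote bag £14.35: all other goods → 7.75% → £1.11
Crossword puzzle book £7.93: books and periodicals → 7.75% → £0.61
AA batteries (8-pack) £11.36: all other goods → 7.75% → £0.88
Tablet £261.78: electronic goods, £75.00 or more → 6% → £15.71
Bottle of whiskey £74.70: beer, wine and spirits → 8% → £5.98
Storage bin £13.36: all other goods → 7.75% → £1.04
Mechanical keyboard £50.09: electronic goods, under £75.00 → 0% → £0.00
Hard cider (6-pack) £16.43: beer, wine and spirits → 8% → £1.31
Phone case £10.63: all other goods → 7.75% → £0.82
Paperback novel £12.59: books and periodicals → 7.75% → £0.98
Scented candle £13.11: all other goods → 7.75% → £1.02
Total tax = £5.22 + £1.11 + £0.61 + £0.88 + £15.71 + £5.98 + £1.04 + £1.31 + £0.82 + £0.98 + £1.02 = £34.68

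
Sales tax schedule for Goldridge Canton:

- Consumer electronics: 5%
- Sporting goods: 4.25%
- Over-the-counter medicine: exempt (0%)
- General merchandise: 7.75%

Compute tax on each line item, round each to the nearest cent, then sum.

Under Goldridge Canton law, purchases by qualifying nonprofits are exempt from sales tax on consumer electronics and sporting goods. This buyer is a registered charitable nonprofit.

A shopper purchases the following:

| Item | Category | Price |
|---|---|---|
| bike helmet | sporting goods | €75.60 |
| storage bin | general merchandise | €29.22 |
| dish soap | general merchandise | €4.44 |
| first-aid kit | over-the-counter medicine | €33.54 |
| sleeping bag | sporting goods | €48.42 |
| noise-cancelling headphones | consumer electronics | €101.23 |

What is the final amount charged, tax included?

€295.05

Bike helmet €75.60: sporting goods, buyer-exempt → 0% → €0.00
Storage bin €29.22: general merchandise → 7.75% → €2.26
Dish soap €4.44: general merchandise → 7.75% → €0.34
First-aid kit €33.54: over-the-counter medicine → 0% → €0.00
Sleeping bag €48.42: sporting goods, buyer-exempt → 0% → €0.00
Noise-cancelling headphones €101.23: consumer electronics, buyer-exempt → 0% → €0.00
Subtotal = €292.45; tax = €2.60; total due = €295.05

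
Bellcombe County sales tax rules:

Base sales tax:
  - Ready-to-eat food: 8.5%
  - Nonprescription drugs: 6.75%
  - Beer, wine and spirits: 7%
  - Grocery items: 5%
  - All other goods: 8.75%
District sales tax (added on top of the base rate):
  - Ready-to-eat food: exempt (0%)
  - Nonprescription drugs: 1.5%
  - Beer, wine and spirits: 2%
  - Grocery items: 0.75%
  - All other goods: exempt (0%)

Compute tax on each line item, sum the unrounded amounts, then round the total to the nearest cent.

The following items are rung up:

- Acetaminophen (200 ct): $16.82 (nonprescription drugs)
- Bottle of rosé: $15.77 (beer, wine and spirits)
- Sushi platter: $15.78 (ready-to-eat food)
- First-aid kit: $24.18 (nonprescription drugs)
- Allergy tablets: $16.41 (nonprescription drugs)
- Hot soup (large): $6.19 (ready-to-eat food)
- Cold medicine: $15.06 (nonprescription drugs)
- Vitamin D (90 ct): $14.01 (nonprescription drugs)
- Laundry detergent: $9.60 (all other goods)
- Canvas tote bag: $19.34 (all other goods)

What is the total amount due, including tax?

Acetaminophen (200 ct) $16.82: nonprescription drugs → 6.75% + 1.5% district = 8.25% → $1.38765
Bottle of rosé $15.77: beer, wine and spirits → 7% + 2% district = 9% → $1.4193
Sushi platter $15.78: ready-to-eat food → 8.5% + 0% district = 8.5% → $1.3413
First-aid kit $24.18: nonprescription drugs → 6.75% + 1.5% district = 8.25% → $1.99485
Allergy tablets $16.41: nonprescription drugs → 6.75% + 1.5% district = 8.25% → $1.353825
Hot soup (large) $6.19: ready-to-eat food → 8.5% + 0% district = 8.5% → $0.52615
Cold medicine $15.06: nonprescription drugs → 6.75% + 1.5% district = 8.25% → $1.24245
Vitamin D (90 ct) $14.01: nonprescription drugs → 6.75% + 1.5% district = 8.25% → $1.155825
Laundry detergent $9.60: all other goods → 8.75% + 0% district = 8.75% → $0.84
Canvas tote bag $19.34: all other goods → 8.75% + 0% district = 8.75% → $1.69225
Subtotal = $153.16; unrounded tax = $12.9536 → $12.95; total due = $166.11

$166.11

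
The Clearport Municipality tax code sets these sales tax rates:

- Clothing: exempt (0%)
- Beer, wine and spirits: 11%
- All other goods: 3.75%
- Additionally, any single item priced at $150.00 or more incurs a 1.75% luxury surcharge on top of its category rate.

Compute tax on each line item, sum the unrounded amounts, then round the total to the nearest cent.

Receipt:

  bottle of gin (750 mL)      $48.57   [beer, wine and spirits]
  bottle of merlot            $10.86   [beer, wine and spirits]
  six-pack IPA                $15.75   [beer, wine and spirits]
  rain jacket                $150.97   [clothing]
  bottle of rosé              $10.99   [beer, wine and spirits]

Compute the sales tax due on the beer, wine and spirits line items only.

$9.48

Bottle of gin (750 mL) $48.57: beer, wine and spirits → 11% → $5.3427
Bottle of merlot $10.86: beer, wine and spirits → 11% → $1.1946
Six-pack IPA $15.75: beer, wine and spirits → 11% → $1.7325
Bottle of rosé $10.99: beer, wine and spirits → 11% → $1.2089
Tax on beer, wine and spirits: unrounded sum = $9.4787 → $9.48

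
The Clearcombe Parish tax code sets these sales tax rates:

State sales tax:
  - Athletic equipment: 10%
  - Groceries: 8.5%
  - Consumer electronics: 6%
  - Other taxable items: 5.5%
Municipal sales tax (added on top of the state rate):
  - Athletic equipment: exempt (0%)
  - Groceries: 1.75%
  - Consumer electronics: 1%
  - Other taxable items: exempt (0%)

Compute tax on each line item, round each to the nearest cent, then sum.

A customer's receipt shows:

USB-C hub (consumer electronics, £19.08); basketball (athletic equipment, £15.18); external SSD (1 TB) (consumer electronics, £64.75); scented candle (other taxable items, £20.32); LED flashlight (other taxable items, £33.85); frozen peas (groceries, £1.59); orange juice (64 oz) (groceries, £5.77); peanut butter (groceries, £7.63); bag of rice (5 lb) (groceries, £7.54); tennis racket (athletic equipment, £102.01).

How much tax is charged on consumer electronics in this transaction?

USB-C hub £19.08: consumer electronics → 6% + 1% municipal = 7% → £1.34
External SSD (1 TB) £64.75: consumer electronics → 6% + 1% municipal = 7% → £4.53
Tax on consumer electronics = £1.34 + £4.53 = £5.87

£5.87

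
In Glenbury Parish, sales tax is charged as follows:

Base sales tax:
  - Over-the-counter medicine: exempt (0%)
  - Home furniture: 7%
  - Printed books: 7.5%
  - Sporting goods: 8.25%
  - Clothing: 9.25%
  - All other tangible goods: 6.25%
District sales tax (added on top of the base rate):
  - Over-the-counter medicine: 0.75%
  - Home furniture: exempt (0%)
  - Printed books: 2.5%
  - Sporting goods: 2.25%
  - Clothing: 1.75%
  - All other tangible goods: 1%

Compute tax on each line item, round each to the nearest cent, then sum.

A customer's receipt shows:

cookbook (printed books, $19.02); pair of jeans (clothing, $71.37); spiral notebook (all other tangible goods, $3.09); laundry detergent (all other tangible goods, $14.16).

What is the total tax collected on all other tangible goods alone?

$1.25

Spiral notebook $3.09: all other tangible goods → 6.25% + 1% district = 7.25% → $0.22
Laundry detergent $14.16: all other tangible goods → 6.25% + 1% district = 7.25% → $1.03
Tax on all other tangible goods = $0.22 + $1.03 = $1.25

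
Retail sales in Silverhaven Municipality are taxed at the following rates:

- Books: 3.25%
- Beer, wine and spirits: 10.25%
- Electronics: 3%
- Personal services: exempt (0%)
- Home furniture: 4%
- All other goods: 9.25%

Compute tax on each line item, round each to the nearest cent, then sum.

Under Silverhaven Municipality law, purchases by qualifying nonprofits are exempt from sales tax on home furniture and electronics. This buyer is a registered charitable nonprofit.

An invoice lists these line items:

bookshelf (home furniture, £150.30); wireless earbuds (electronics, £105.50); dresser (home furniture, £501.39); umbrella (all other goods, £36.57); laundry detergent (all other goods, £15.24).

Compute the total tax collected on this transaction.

£4.79

Bookshelf £150.30: home furniture, buyer-exempt → 0% → £0.00
Wireless earbuds £105.50: electronics, buyer-exempt → 0% → £0.00
Dresser £501.39: home furniture, buyer-exempt → 0% → £0.00
Umbrella £36.57: all other goods → 9.25% → £3.38
Laundry detergent £15.24: all other goods → 9.25% → £1.41
Total tax = £3.38 + £1.41 = £4.79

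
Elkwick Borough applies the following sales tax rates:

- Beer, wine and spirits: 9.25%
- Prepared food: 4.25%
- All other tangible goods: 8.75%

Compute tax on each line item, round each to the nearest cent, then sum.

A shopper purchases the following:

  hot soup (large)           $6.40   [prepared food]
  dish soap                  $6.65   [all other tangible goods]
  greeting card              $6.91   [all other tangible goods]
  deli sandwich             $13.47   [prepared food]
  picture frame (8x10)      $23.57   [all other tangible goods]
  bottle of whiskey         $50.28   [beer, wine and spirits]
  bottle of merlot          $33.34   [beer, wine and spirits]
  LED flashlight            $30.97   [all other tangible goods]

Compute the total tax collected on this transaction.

Hot soup (large) $6.40: prepared food → 4.25% → $0.27
Dish soap $6.65: all other tangible goods → 8.75% → $0.58
Greeting card $6.91: all other tangible goods → 8.75% → $0.60
Deli sandwich $13.47: prepared food → 4.25% → $0.57
Picture frame (8x10) $23.57: all other tangible goods → 8.75% → $2.06
Bottle of whiskey $50.28: beer, wine and spirits → 9.25% → $4.65
Bottle of merlot $33.34: beer, wine and spirits → 9.25% → $3.08
LED flashlight $30.97: all other tangible goods → 8.75% → $2.71
Total tax = $0.27 + $0.58 + $0.60 + $0.57 + $2.06 + $4.65 + $3.08 + $2.71 = $14.52

$14.52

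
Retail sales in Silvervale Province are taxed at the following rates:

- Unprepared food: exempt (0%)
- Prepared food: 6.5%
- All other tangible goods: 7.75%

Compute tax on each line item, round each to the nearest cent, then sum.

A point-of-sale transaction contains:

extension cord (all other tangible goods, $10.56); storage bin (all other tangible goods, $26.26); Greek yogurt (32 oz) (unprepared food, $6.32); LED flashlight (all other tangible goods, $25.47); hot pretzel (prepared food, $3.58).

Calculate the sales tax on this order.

$5.06

Extension cord $10.56: all other tangible goods → 7.75% → $0.82
Storage bin $26.26: all other tangible goods → 7.75% → $2.04
Greek yogurt (32 oz) $6.32: unprepared food → 0% → $0.00
LED flashlight $25.47: all other tangible goods → 7.75% → $1.97
Hot pretzel $3.58: prepared food → 6.5% → $0.23
Total tax = $0.82 + $2.04 + $1.97 + $0.23 = $5.06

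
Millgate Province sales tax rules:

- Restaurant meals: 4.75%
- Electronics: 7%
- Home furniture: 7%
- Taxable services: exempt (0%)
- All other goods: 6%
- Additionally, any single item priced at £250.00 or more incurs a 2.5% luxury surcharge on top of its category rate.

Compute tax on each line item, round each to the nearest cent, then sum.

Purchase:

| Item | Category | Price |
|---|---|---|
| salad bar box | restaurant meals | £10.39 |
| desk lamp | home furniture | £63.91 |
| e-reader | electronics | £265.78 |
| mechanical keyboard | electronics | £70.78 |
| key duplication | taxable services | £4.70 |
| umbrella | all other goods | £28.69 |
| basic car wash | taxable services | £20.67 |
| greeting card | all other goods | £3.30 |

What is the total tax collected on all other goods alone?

£1.92

Umbrella £28.69: all other goods → 6% → £1.72
Greeting card £3.30: all other goods → 6% → £0.20
Tax on all other goods = £1.72 + £0.20 = £1.92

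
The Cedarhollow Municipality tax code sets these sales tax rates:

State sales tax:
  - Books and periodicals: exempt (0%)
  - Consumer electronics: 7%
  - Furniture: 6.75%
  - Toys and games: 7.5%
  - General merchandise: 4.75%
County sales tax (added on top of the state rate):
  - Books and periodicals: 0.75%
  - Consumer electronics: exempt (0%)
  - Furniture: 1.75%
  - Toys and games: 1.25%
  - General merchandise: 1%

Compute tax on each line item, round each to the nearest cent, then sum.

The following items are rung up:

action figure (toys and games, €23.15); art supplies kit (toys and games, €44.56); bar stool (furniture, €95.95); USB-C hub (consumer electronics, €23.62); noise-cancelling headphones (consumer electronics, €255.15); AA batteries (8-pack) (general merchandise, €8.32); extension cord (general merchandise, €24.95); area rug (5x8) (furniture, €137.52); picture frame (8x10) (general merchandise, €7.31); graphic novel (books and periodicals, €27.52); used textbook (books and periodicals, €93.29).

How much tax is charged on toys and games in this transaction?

€5.93

Action figure €23.15: toys and games → 7.5% + 1.25% county = 8.75% → €2.03
Art supplies kit €44.56: toys and games → 7.5% + 1.25% county = 8.75% → €3.90
Tax on toys and games = €2.03 + €3.90 = €5.93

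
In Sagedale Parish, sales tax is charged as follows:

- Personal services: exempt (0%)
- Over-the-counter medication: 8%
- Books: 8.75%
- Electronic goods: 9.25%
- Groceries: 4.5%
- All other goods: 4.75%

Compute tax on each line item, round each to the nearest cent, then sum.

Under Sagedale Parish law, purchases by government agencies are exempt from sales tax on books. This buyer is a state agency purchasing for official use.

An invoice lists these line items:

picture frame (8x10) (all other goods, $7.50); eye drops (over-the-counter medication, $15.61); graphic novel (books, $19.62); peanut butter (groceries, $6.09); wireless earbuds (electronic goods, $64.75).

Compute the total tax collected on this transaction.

Picture frame (8x10) $7.50: all other goods → 4.75% → $0.36
Eye drops $15.61: over-the-counter medication → 8% → $1.25
Graphic novel $19.62: books, buyer-exempt → 0% → $0.00
Peanut butter $6.09: groceries → 4.5% → $0.27
Wireless earbuds $64.75: electronic goods → 9.25% → $5.99
Total tax = $0.36 + $1.25 + $0.27 + $5.99 = $7.87

$7.87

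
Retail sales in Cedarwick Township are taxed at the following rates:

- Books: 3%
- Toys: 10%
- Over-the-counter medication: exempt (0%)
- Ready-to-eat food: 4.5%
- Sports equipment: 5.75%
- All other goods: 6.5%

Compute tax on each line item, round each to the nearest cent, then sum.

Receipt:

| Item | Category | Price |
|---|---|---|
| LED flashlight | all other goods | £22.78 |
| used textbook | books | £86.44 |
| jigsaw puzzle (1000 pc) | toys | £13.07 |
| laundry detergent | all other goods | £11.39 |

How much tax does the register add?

£6.12

LED flashlight £22.78: all other goods → 6.5% → £1.48
Used textbook £86.44: books → 3% → £2.59
Jigsaw puzzle (1000 pc) £13.07: toys → 10% → £1.31
Laundry detergent £11.39: all other goods → 6.5% → £0.74
Total tax = £1.48 + £2.59 + £1.31 + £0.74 = £6.12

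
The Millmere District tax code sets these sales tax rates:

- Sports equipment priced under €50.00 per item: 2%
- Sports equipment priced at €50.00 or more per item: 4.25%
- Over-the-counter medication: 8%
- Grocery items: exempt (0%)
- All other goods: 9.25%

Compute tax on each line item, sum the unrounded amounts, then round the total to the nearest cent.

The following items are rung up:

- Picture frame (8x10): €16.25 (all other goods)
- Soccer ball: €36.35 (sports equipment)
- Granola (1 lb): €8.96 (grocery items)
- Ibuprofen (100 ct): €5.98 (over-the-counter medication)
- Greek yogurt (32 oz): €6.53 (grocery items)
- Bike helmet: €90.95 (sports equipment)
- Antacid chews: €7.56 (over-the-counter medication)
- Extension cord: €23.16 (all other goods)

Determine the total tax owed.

€9.32

Picture frame (8x10) €16.25: all other goods → 9.25% → €1.503125
Soccer ball €36.35: sports equipment, under €50.00 → 2% → €0.727
Granola (1 lb) €8.96: grocery items → 0% → €0.00
Ibuprofen (100 ct) €5.98: over-the-counter medication → 8% → €0.4784
Greek yogurt (32 oz) €6.53: grocery items → 0% → €0.00
Bike helmet €90.95: sports equipment, €50.00 or more → 4.25% → €3.865375
Antacid chews €7.56: over-the-counter medication → 8% → €0.6048
Extension cord €23.16: all other goods → 9.25% → €2.1423
Unrounded tax sum = €9.321 → €9.32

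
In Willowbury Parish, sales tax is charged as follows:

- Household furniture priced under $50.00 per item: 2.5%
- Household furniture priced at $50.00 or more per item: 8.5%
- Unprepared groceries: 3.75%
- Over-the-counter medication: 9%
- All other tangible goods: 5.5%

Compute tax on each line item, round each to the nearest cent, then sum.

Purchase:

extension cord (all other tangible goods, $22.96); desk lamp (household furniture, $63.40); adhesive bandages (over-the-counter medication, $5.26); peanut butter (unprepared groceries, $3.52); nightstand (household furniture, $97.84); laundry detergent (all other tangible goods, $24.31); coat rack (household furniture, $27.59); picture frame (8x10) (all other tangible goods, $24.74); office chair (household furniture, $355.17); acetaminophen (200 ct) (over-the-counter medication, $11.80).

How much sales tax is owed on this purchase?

Extension cord $22.96: all other tangible goods → 5.5% → $1.26
Desk lamp $63.40: household furniture, $50.00 or more → 8.5% → $5.39
Adhesive bandages $5.26: over-the-counter medication → 9% → $0.47
Peanut butter $3.52: unprepared groceries → 3.75% → $0.13
Nightstand $97.84: household furniture, $50.00 or more → 8.5% → $8.32
Laundry detergent $24.31: all other tangible goods → 5.5% → $1.34
Coat rack $27.59: household furniture, under $50.00 → 2.5% → $0.69
Picture frame (8x10) $24.74: all other tangible goods → 5.5% → $1.36
Office chair $355.17: household furniture, $50.00 or more → 8.5% → $30.19
Acetaminophen (200 ct) $11.80: over-the-counter medication → 9% → $1.06
Total tax = $1.26 + $5.39 + $0.47 + $0.13 + $8.32 + $1.34 + $0.69 + $1.36 + $30.19 + $1.06 = $50.21

$50.21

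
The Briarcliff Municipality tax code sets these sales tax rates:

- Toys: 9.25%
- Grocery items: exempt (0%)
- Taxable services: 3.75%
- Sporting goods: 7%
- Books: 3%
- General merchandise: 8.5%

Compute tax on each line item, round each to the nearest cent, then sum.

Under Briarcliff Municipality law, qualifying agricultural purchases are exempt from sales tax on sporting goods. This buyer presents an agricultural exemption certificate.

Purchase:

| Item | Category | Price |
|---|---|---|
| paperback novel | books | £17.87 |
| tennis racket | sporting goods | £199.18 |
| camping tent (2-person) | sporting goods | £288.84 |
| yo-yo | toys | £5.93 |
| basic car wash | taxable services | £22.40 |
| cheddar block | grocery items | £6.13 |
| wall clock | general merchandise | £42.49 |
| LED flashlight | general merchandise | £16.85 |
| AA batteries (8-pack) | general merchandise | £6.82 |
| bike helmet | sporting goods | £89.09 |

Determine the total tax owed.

£7.55

Paperback novel £17.87: books → 3% → £0.54
Tennis racket £199.18: sporting goods, buyer-exempt → 0% → £0.00
Camping tent (2-person) £288.84: sporting goods, buyer-exempt → 0% → £0.00
Yo-yo £5.93: toys → 9.25% → £0.55
Basic car wash £22.40: taxable services → 3.75% → £0.84
Cheddar block £6.13: grocery items → 0% → £0.00
Wall clock £42.49: general merchandise → 8.5% → £3.61
LED flashlight £16.85: general merchandise → 8.5% → £1.43
AA batteries (8-pack) £6.82: general merchandise → 8.5% → £0.58
Bike helmet £89.09: sporting goods, buyer-exempt → 0% → £0.00
Total tax = £0.54 + £0.55 + £0.84 + £3.61 + £1.43 + £0.58 = £7.55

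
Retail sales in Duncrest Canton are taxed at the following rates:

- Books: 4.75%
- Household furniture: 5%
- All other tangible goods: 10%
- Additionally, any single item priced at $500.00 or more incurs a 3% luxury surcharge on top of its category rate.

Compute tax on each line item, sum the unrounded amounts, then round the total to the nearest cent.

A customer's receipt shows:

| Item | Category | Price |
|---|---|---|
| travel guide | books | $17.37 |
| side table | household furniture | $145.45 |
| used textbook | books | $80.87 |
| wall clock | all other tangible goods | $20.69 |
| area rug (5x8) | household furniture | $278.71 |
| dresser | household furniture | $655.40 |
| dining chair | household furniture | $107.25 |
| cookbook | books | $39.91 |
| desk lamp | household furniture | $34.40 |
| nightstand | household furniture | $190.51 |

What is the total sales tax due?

$98.88

Travel guide $17.37: books → 4.75% → $0.825075
Side table $145.45: household furniture → 5% → $7.2725
Used textbook $80.87: books → 4.75% → $3.841325
Wall clock $20.69: all other tangible goods → 10% → $2.069
Area rug (5x8) $278.71: household furniture → 5% → $13.9355
Dresser $655.40: household furniture → 5% + 3% surcharge = 8% → $52.432
Dining chair $107.25: household furniture → 5% → $5.3625
Cookbook $39.91: books → 4.75% → $1.895725
Desk lamp $34.40: household furniture → 5% → $1.72
Nightstand $190.51: household furniture → 5% → $9.5255
Unrounded tax sum = $98.879125 → $98.88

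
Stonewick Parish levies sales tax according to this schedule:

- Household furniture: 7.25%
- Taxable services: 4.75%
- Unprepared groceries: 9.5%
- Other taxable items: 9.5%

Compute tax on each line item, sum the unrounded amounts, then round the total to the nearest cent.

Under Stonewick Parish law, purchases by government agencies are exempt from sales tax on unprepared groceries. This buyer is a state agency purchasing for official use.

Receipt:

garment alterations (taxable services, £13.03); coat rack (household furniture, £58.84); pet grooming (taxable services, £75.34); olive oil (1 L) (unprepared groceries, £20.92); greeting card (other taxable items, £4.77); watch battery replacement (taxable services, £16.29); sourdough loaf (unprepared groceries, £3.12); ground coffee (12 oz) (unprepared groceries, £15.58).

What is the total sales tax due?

£9.69

Garment alterations £13.03: taxable services → 4.75% → £0.618925
Coat rack £58.84: household furniture → 7.25% → £4.2659
Pet grooming £75.34: taxable services → 4.75% → £3.57865
Olive oil (1 L) £20.92: unprepared groceries, buyer-exempt → 0% → £0.00
Greeting card £4.77: other taxable items → 9.5% → £0.45315
Watch battery replacement £16.29: taxable services → 4.75% → £0.773775
Sourdough loaf £3.12: unprepared groceries, buyer-exempt → 0% → £0.00
Ground coffee (12 oz) £15.58: unprepared groceries, buyer-exempt → 0% → £0.00
Unrounded tax sum = £9.6904 → £9.69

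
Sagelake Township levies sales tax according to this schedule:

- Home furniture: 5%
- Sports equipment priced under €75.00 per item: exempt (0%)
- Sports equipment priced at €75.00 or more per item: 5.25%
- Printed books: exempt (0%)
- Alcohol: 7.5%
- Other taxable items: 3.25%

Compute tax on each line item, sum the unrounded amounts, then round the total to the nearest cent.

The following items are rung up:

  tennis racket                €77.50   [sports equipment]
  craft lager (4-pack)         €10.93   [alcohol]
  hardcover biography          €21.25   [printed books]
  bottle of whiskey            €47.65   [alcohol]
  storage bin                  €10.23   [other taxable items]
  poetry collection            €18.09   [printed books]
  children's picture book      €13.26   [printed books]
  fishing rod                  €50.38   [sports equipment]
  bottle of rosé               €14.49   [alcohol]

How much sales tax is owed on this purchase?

€9.88

Tennis racket €77.50: sports equipment, €75.00 or more → 5.25% → €4.06875
Craft lager (4-pack) €10.93: alcohol → 7.5% → €0.81975
Hardcover biography €21.25: printed books → 0% → €0.00
Bottle of whiskey €47.65: alcohol → 7.5% → €3.57375
Storage bin €10.23: other taxable items → 3.25% → €0.332475
Poetry collection €18.09: printed books → 0% → €0.00
Children's picture book €13.26: printed books → 0% → €0.00
Fishing rod €50.38: sports equipment, under €75.00 → 0% → €0.00
Bottle of rosé €14.49: alcohol → 7.5% → €1.08675
Unrounded tax sum = €9.881475 → €9.88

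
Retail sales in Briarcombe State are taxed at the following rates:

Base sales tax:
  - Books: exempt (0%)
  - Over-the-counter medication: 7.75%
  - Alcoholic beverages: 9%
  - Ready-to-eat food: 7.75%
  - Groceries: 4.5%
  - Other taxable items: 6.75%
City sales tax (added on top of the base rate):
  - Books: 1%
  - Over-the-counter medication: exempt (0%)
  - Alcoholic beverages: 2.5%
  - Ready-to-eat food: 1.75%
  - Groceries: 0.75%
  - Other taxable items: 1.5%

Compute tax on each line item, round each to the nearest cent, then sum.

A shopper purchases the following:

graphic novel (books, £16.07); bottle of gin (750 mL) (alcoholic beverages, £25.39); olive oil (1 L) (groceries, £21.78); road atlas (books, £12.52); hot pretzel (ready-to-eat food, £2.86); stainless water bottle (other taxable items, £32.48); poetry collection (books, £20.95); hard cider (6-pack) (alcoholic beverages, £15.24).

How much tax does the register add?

Graphic novel £16.07: books → 0% + 1% city = 1% → £0.16
Bottle of gin (750 mL) £25.39: alcoholic beverages → 9% + 2.5% city = 11.5% → £2.92
Olive oil (1 L) £21.78: groceries → 4.5% + 0.75% city = 5.25% → £1.14
Road atlas £12.52: books → 0% + 1% city = 1% → £0.13
Hot pretzel £2.86: ready-to-eat food → 7.75% + 1.75% city = 9.5% → £0.27
Stainless water bottle £32.48: other taxable items → 6.75% + 1.5% city = 8.25% → £2.68
Poetry collection £20.95: books → 0% + 1% city = 1% → £0.21
Hard cider (6-pack) £15.24: alcoholic beverages → 9% + 2.5% city = 11.5% → £1.75
Total tax = £0.16 + £2.92 + £1.14 + £0.13 + £0.27 + £2.68 + £0.21 + £1.75 = £9.26

£9.26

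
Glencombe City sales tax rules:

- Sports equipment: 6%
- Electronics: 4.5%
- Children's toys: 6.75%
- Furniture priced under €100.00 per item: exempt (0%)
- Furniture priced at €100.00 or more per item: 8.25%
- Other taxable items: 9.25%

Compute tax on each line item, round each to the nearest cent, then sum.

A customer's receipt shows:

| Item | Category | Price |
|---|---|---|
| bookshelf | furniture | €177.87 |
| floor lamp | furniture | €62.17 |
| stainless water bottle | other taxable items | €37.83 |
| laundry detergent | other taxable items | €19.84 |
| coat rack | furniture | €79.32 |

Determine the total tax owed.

€20.01

Bookshelf €177.87: furniture, €100.00 or more → 8.25% → €14.67
Floor lamp €62.17: furniture, under €100.00 → 0% → €0.00
Stainless water bottle €37.83: other taxable items → 9.25% → €3.50
Laundry detergent €19.84: other taxable items → 9.25% → €1.84
Coat rack €79.32: furniture, under €100.00 → 0% → €0.00
Total tax = €14.67 + €3.50 + €1.84 = €20.01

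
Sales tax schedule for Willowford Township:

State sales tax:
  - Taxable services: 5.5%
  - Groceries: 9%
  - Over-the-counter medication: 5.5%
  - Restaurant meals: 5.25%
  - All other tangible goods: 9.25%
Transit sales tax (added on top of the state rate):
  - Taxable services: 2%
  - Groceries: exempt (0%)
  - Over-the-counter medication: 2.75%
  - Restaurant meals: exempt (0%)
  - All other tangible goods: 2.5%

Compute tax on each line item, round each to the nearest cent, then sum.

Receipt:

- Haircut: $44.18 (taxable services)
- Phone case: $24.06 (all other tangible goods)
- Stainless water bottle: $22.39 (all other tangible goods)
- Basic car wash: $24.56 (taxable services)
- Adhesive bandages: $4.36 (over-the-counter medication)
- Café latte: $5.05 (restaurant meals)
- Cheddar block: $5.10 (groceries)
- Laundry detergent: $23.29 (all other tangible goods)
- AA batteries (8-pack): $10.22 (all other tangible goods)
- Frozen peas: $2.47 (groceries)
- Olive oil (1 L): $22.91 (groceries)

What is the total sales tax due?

Haircut $44.18: taxable services → 5.5% + 2% transit = 7.5% → $3.31
Phone case $24.06: all other tangible goods → 9.25% + 2.5% transit = 11.75% → $2.83
Stainless water bottle $22.39: all other tangible goods → 9.25% + 2.5% transit = 11.75% → $2.63
Basic car wash $24.56: taxable services → 5.5% + 2% transit = 7.5% → $1.84
Adhesive bandages $4.36: over-the-counter medication → 5.5% + 2.75% transit = 8.25% → $0.36
Café latte $5.05: restaurant meals → 5.25% + 0% transit = 5.25% → $0.27
Cheddar block $5.10: groceries → 9% + 0% transit = 9% → $0.46
Laundry detergent $23.29: all other tangible goods → 9.25% + 2.5% transit = 11.75% → $2.74
AA batteries (8-pack) $10.22: all other tangible goods → 9.25% + 2.5% transit = 11.75% → $1.20
Frozen peas $2.47: groceries → 9% + 0% transit = 9% → $0.22
Olive oil (1 L) $22.91: groceries → 9% + 0% transit = 9% → $2.06
Total tax = $3.31 + $2.83 + $2.63 + $1.84 + $0.36 + $0.27 + $0.46 + $2.74 + $1.20 + $0.22 + $2.06 = $17.92

$17.92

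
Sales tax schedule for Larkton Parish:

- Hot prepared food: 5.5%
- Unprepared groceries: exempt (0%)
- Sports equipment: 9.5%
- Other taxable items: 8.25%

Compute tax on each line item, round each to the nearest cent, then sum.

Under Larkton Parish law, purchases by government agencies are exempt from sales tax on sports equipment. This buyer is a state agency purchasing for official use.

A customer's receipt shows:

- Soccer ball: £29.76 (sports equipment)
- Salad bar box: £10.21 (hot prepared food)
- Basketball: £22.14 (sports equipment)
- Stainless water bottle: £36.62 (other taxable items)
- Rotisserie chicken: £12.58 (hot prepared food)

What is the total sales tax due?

Soccer ball £29.76: sports equipment, buyer-exempt → 0% → £0.00
Salad bar box £10.21: hot prepared food → 5.5% → £0.56
Basketball £22.14: sports equipment, buyer-exempt → 0% → £0.00
Stainless water bottle £36.62: other taxable items → 8.25% → £3.02
Rotisserie chicken £12.58: hot prepared food → 5.5% → £0.69
Total tax = £0.56 + £3.02 + £0.69 = £4.27

£4.27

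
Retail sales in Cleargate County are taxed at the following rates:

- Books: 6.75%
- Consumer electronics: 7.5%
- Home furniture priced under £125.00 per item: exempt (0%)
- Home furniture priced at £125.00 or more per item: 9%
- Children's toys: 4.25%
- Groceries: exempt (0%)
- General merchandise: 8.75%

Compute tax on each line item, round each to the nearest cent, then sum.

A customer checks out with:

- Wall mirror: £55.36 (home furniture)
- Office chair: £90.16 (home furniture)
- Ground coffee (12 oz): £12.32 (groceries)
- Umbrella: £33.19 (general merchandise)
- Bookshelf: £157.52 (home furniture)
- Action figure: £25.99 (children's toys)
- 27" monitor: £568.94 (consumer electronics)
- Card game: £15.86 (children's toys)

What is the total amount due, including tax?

£1020.86

Wall mirror £55.36: home furniture, under £125.00 → 0% → £0.00
Office chair £90.16: home furniture, under £125.00 → 0% → £0.00
Ground coffee (12 oz) £12.32: groceries → 0% → £0.00
Umbrella £33.19: general merchandise → 8.75% → £2.90
Bookshelf £157.52: home furniture, £125.00 or more → 9% → £14.18
Action figure £25.99: children's toys → 4.25% → £1.10
27" monitor £568.94: consumer electronics → 7.5% → £42.67
Card game £15.86: children's toys → 4.25% → £0.67
Subtotal = £959.34; tax = £61.52; total due = £1020.86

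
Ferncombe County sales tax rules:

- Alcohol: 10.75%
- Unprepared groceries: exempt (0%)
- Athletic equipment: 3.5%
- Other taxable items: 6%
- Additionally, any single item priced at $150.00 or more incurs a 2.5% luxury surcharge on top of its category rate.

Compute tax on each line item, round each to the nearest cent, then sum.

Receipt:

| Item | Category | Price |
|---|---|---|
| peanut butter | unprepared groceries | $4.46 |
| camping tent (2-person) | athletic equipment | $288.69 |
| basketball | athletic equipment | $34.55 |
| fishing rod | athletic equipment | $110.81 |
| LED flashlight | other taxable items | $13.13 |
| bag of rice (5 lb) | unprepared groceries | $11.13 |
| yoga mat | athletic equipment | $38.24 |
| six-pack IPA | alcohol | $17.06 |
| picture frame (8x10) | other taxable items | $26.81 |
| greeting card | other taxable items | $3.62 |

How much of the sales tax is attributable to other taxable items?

LED flashlight $13.13: other taxable items → 6% → $0.79
Picture frame (8x10) $26.81: other taxable items → 6% → $1.61
Greeting card $3.62: other taxable items → 6% → $0.22
Tax on other taxable items = $0.79 + $1.61 + $0.22 = $2.62

$2.62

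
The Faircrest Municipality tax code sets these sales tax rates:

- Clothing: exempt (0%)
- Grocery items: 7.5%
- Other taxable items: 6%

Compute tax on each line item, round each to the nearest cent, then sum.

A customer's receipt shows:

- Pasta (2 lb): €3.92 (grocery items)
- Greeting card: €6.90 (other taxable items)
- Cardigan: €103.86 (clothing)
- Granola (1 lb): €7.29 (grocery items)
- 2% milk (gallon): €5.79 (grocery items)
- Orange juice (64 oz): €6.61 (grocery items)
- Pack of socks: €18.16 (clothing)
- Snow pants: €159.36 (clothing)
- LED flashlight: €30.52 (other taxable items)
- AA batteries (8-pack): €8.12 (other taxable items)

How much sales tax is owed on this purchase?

€4.50

Pasta (2 lb) €3.92: grocery items → 7.5% → €0.29
Greeting card €6.90: other taxable items → 6% → €0.41
Cardigan €103.86: clothing → 0% → €0.00
Granola (1 lb) €7.29: grocery items → 7.5% → €0.55
2% milk (gallon) €5.79: grocery items → 7.5% → €0.43
Orange juice (64 oz) €6.61: grocery items → 7.5% → €0.50
Pack of socks €18.16: clothing → 0% → €0.00
Snow pants €159.36: clothing → 0% → €0.00
LED flashlight €30.52: other taxable items → 6% → €1.83
AA batteries (8-pack) €8.12: other taxable items → 6% → €0.49
Total tax = €0.29 + €0.41 + €0.55 + €0.43 + €0.50 + €1.83 + €0.49 = €4.50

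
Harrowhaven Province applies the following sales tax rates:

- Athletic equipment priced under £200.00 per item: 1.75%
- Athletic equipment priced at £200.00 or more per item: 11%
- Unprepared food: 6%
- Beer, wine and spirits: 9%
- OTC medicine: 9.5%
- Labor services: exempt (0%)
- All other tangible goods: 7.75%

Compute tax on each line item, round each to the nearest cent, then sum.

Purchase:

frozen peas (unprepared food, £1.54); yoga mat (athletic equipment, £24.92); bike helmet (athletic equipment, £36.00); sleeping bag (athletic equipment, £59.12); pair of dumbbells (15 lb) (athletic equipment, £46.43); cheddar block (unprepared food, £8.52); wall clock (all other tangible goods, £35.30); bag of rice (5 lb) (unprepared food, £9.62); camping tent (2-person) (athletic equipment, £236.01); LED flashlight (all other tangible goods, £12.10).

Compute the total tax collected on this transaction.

Frozen peas £1.54: unprepared food → 6% → £0.09
Yoga mat £24.92: athletic equipment, under £200.00 → 1.75% → £0.44
Bike helmet £36.00: athletic equipment, under £200.00 → 1.75% → £0.63
Sleeping bag £59.12: athletic equipment, under £200.00 → 1.75% → £1.03
Pair of dumbbells (15 lb) £46.43: athletic equipment, under £200.00 → 1.75% → £0.81
Cheddar block £8.52: unprepared food → 6% → £0.51
Wall clock £35.30: all other tangible goods → 7.75% → £2.74
Bag of rice (5 lb) £9.62: unprepared food → 6% → £0.58
Camping tent (2-person) £236.01: athletic equipment, £200.00 or more → 11% → £25.96
LED flashlight £12.10: all other tangible goods → 7.75% → £0.94
Total tax = £0.09 + £0.44 + £0.63 + £1.03 + £0.81 + £0.51 + £2.74 + £0.58 + £25.96 + £0.94 = £33.73

£33.73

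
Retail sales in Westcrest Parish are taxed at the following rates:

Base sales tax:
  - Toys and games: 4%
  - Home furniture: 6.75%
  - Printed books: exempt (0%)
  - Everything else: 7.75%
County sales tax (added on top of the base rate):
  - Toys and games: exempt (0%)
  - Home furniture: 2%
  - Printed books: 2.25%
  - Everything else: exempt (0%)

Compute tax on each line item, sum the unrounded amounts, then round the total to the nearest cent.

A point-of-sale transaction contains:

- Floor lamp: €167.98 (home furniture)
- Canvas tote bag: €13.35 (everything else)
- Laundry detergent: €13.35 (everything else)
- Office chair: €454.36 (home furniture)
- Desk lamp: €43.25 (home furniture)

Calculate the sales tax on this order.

€60.31

Floor lamp €167.98: home furniture → 6.75% + 2% county = 8.75% → €14.69825
Canvas tote bag €13.35: everything else → 7.75% + 0% county = 7.75% → €1.034625
Laundry detergent €13.35: everything else → 7.75% + 0% county = 7.75% → €1.034625
Office chair €454.36: home furniture → 6.75% + 2% county = 8.75% → €39.7565
Desk lamp €43.25: home furniture → 6.75% + 2% county = 8.75% → €3.784375
Unrounded tax sum = €60.308375 → €60.31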